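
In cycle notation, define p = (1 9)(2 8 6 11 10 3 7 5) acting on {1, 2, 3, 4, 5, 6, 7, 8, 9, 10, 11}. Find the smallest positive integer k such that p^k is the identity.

The cycle type of p is (8, 2, 1).
The order of p is the least common multiple of its cycle lengths: lcm(8, 2) = 8.

8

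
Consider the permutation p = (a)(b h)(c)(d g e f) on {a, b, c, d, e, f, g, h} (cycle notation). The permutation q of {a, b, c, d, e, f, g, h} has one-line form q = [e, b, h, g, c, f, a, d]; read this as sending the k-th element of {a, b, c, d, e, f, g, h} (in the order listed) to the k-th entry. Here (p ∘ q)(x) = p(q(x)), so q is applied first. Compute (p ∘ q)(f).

d

First apply q: q(f) = f, then p(f) = d. Thus (p ∘ q)(f) = d.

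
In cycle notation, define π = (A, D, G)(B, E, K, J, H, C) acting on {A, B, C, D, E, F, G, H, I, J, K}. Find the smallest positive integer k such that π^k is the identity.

6

The disjoint cycles have lengths 6, 3, 1, 1.
The order is lcm(6, 3) = 6.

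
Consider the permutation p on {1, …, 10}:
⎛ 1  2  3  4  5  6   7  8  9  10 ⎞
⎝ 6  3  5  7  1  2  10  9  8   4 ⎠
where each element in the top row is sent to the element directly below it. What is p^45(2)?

2

Tracing 2 → 3 → … returns to 2 after 5 steps, so 2 lies in a 5-cycle (1 6 2 3 5).
Powers repeat with period 5 on this cycle, and 45 mod 5 = 0, so p^45(2) = p^0(2).
So p^45(2) = 2.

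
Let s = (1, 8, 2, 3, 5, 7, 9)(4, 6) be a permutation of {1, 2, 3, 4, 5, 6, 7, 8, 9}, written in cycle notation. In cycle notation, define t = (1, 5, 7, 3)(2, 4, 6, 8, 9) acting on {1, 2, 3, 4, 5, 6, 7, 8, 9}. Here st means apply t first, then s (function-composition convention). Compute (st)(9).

(st)(9) = s(t(9)). t(9) = 2, then s(2) = 3. So (st)(9) = 3.

3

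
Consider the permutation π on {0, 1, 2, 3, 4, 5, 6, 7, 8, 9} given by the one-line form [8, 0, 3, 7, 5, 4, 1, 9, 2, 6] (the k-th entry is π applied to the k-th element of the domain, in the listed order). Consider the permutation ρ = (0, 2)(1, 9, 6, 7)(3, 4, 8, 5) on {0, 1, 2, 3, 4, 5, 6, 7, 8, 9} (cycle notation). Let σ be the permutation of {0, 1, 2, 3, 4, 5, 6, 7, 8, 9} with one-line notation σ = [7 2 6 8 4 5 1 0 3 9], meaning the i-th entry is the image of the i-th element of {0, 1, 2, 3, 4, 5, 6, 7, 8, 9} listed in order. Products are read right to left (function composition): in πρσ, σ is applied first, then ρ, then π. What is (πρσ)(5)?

7

Chase 5: σ(5) = 5; ρ(5) = 3; π(3) = 7. Hence (πρσ)(5) = 7.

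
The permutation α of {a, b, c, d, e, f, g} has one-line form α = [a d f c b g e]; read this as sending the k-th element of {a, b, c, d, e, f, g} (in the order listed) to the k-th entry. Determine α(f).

g

f is element number 6 of the domain, and entry number 6 of the one-line form is g, so α(f) = g.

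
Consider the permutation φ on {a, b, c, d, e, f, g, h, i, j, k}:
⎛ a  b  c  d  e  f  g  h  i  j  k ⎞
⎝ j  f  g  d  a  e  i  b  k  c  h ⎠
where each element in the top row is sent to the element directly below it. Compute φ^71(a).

j

Tracing a → j → … returns to a after 10 steps, so a lies in a 10-cycle (a j c g i k h b f e).
Powers repeat with period 10 on this cycle, and 71 mod 10 = 1, so φ^71(a) = φ^1(a).
Advancing 1 step from a: a → j.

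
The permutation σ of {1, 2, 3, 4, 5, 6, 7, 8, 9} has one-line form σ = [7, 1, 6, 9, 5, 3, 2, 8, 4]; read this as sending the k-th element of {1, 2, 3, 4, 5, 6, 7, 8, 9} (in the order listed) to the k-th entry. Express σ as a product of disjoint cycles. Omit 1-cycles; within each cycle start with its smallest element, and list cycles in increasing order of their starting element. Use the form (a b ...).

Start at 1 and follow images: 1 → 7 → 2 → 1, giving the cycle (1 7 2).
Repeating from the next unused element and collecting all non-trivial cycles gives (1 7 2)(3 6)(4 9).

(1 7 2)(3 6)(4 9)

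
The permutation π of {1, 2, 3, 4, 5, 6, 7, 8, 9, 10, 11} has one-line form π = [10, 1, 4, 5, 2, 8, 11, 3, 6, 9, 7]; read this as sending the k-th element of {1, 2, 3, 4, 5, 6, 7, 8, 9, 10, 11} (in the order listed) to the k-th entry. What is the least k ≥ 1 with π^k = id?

18

Decomposing into disjoint cycles gives cycle lengths 9, 2.
Since disjoint cycles commute, ord(π) = lcm(9, 2) = 18.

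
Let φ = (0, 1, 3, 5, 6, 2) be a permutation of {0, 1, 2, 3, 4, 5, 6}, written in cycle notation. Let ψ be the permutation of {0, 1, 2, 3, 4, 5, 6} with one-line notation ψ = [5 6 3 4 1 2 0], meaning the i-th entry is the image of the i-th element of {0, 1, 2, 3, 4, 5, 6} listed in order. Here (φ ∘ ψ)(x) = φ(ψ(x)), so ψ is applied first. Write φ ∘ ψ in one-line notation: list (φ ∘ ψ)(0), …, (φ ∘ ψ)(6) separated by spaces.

(φ ∘ ψ)(x) = φ(ψ(x)). Computing each image: φ(ψ(0)) = φ(5) = 6, φ(ψ(1)) = φ(6) = 2, φ(ψ(2)) = φ(3) = 5, φ(ψ(3)) = φ(4) = 4, φ(ψ(4)) = φ(1) = 3, φ(ψ(5)) = φ(2) = 0, φ(ψ(6)) = φ(0) = 1.
Hence φ ∘ ψ = [6 2 5 4 3 0 1].

6 2 5 4 3 0 1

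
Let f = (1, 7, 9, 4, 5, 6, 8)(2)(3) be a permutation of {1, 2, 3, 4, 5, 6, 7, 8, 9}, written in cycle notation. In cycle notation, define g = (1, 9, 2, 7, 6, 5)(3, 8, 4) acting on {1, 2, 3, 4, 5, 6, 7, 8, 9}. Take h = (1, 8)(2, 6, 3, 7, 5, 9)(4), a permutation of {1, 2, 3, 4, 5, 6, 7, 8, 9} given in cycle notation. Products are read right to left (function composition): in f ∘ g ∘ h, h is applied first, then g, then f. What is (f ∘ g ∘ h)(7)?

7

Chase 7: h(7) = 5; g(5) = 1; f(1) = 7. Hence (f ∘ g ∘ h)(7) = 7.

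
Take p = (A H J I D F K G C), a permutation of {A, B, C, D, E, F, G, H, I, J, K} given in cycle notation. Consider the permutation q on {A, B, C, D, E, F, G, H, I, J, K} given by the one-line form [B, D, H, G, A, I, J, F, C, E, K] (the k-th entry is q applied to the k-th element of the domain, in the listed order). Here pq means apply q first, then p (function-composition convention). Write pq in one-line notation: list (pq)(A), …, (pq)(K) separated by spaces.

B F J C H D I K A E G

For each element, apply q then p: A → B → B; B → D → F; C → H → J; D → G → C; E → A → H; F → I → D; G → J → I; H → F → K; I → C → A; J → E → E; K → K → G.
Collecting the images, pq = [B F J C H D I K A E G].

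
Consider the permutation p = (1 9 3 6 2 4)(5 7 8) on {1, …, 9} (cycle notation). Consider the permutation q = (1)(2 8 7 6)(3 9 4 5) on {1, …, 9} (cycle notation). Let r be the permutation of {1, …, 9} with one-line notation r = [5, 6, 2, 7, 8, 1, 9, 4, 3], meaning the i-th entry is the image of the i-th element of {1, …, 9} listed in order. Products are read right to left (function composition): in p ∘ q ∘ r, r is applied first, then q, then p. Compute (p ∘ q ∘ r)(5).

Apply the permutations in order: r(5) = 8, then q(8) = 7, then p(7) = 8. So (p ∘ q ∘ r)(5) = 8.

8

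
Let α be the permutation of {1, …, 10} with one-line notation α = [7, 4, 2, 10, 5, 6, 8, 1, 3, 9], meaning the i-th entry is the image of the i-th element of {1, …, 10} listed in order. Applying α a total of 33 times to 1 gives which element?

Tracing 1 → 7 → … returns to 1 after 3 steps, so 1 lies in a 3-cycle (1, 7, 8).
Since the cycle has length 3, α^33 acts on it the same as α^0 (33 mod 3 = 0).
So α^33(1) = 1.

1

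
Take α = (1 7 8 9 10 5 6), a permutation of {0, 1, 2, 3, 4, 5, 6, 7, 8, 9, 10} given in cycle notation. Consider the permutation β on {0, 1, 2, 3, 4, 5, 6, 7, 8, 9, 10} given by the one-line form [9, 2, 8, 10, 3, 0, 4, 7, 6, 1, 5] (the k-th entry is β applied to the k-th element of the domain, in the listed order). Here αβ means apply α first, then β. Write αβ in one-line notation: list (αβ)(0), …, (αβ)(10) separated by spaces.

9 7 8 10 3 4 2 6 1 5 0

(αβ)(x) = β(α(x)). Computing each image: β(α(0)) = β(0) = 9, β(α(1)) = β(7) = 7, β(α(2)) = β(2) = 8, β(α(3)) = β(3) = 10, β(α(4)) = β(4) = 3, β(α(5)) = β(6) = 4, β(α(6)) = β(1) = 2, β(α(7)) = β(8) = 6, β(α(8)) = β(9) = 1, β(α(9)) = β(10) = 5, β(α(10)) = β(5) = 0.
Hence αβ = [9 7 8 10 3 4 2 6 1 5 0].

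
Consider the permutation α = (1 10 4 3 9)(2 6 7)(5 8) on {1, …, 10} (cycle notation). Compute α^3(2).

2

2 lies in the 3-cycle (2 6 7).
Powers repeat with period 3 on this cycle, and 3 mod 3 = 0, so α^3(2) = α^0(2).
So α^3(2) = 2.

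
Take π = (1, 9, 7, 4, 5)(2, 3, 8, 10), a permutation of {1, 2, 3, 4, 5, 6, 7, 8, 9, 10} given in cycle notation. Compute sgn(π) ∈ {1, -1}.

-1

The cycle lengths are 5, 4, 1.
A cycle of length ℓ contributes ℓ−1 transpositions, so π is a product of 4 + 3 = 7 transpositions — odd.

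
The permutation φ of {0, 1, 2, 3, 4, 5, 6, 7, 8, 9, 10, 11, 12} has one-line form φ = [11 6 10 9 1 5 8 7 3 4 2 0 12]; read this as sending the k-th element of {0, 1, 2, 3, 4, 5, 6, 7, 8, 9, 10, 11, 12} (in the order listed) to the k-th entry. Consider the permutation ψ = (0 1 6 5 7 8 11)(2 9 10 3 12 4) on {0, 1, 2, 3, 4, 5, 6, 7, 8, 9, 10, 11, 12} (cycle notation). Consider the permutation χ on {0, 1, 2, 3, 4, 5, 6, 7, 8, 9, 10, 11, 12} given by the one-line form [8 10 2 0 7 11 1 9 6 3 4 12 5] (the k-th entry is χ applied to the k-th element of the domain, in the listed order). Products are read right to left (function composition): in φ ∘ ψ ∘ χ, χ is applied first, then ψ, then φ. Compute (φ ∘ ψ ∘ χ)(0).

Apply the permutations in order: χ(0) = 8, then ψ(8) = 11, then φ(11) = 0. So (φ ∘ ψ ∘ χ)(0) = 0.

0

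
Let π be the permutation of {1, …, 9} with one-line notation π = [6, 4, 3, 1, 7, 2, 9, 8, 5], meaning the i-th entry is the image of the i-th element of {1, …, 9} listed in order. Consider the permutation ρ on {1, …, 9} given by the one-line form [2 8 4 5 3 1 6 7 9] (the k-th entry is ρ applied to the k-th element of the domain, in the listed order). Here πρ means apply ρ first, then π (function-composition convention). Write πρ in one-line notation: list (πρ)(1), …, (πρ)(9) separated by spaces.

4 8 1 7 3 6 2 9 5

(πρ)(x) = π(ρ(x)). Computing each image: π(ρ(1)) = π(2) = 4, π(ρ(2)) = π(8) = 8, π(ρ(3)) = π(4) = 1, π(ρ(4)) = π(5) = 7, π(ρ(5)) = π(3) = 3, π(ρ(6)) = π(1) = 6, π(ρ(7)) = π(6) = 2, π(ρ(8)) = π(7) = 9, π(ρ(9)) = π(9) = 5.
Hence πρ = [4 8 1 7 3 6 2 9 5].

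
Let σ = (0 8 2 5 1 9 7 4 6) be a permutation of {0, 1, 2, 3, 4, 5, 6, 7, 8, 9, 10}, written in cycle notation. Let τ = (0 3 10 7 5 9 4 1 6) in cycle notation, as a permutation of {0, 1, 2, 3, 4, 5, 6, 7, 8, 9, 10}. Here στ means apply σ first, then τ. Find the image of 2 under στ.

First apply σ: σ(2) = 5, then τ(5) = 9. Thus (στ)(2) = 9.

9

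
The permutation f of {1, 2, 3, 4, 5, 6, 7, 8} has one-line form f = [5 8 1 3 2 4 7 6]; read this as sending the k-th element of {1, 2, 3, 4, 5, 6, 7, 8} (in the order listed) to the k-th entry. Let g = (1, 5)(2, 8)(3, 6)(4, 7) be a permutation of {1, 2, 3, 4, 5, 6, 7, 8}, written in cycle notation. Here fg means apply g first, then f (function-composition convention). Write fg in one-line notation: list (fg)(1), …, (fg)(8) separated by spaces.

(fg)(x) = f(g(x)). Computing each image: f(g(1)) = f(5) = 2, f(g(2)) = f(8) = 6, f(g(3)) = f(6) = 4, f(g(4)) = f(7) = 7, f(g(5)) = f(1) = 5, f(g(6)) = f(3) = 1, f(g(7)) = f(4) = 3, f(g(8)) = f(2) = 8.
Hence fg = [2 6 4 7 5 1 3 8].

2 6 4 7 5 1 3 8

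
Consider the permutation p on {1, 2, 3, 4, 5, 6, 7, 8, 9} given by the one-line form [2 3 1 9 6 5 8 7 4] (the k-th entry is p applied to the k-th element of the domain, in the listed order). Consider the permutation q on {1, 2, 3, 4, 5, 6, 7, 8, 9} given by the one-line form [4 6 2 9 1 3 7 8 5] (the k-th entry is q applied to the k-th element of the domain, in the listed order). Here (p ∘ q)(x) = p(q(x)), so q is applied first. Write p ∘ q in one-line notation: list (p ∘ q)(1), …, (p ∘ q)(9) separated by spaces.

9 5 3 4 2 1 8 7 6

Chase each element through q then p: 1 → 4 → 9; 2 → 6 → 5; 3 → 2 → 3; 4 → 9 → 4; 5 → 1 → 2; 6 → 3 → 1; 7 → 7 → 8; 8 → 8 → 7; 9 → 5 → 6.
Collecting the images, p ∘ q = [9 5 3 4 2 1 8 7 6].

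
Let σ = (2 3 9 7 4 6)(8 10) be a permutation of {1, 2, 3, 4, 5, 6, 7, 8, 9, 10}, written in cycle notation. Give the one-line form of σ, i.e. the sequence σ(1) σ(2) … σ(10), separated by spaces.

Reading each image from the cycles: 1↦1, 2↦3, 3↦9, 4↦6, 5↦5, 6↦2, 7↦4, 8↦10, 9↦7, 10↦8.
Listing these in domain order gives 1 3 9 6 5 2 4 10 7 8.

1 3 9 6 5 2 4 10 7 8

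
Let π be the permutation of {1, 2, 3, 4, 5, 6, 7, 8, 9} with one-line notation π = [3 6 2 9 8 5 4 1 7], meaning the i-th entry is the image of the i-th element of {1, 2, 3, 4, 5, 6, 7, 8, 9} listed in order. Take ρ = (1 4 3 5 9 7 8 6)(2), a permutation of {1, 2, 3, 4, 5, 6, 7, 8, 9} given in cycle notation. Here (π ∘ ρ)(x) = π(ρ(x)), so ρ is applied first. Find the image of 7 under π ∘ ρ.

1

(π ∘ ρ)(7) = π(ρ(7)). ρ(7) = 8, then π(8) = 1. So (π ∘ ρ)(7) = 1.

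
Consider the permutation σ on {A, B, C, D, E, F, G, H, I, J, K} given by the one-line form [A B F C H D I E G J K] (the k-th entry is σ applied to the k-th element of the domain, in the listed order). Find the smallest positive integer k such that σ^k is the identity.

Decomposing into disjoint cycles gives cycle lengths 3, 2, 2, 1, 1, 1, 1.
The order of σ is the least common multiple of its cycle lengths: lcm(3, 2, 2) = 6.

6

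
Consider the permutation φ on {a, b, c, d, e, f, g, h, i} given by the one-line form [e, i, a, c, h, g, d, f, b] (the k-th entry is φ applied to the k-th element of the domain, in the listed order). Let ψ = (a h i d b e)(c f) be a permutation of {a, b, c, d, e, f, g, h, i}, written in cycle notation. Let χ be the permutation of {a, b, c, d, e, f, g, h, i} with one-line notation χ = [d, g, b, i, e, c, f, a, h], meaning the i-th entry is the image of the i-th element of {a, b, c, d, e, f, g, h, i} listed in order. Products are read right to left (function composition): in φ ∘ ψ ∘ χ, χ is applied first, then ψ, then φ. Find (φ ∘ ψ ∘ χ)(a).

i

(φ ∘ ψ ∘ χ)(a) = φ(ψ(χ(a))). χ(a) = d, then ψ(d) = b, then φ(b) = i, so the result is i.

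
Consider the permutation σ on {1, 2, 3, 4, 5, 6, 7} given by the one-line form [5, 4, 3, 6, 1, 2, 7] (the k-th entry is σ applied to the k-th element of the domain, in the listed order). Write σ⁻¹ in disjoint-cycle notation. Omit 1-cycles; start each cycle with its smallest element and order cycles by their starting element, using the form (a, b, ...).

(1, 5)(2, 6, 4)

The cycle decomposition of σ is (1, 5)(2, 4, 6).
Reversing each cycle (and rotating so the smallest element leads) gives σ⁻¹ = (1, 5)(2, 6, 4).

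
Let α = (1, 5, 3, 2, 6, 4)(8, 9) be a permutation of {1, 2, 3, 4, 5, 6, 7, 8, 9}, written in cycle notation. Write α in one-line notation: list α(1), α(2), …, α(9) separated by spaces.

5 6 2 1 3 4 7 9 8

Image by image: 1→5, 2→6, 3→2, 4→1, 5→3, 6→4, 7→7, 8→9, 9→8.
So the one-line form is 5 6 2 1 3 4 7 9 8.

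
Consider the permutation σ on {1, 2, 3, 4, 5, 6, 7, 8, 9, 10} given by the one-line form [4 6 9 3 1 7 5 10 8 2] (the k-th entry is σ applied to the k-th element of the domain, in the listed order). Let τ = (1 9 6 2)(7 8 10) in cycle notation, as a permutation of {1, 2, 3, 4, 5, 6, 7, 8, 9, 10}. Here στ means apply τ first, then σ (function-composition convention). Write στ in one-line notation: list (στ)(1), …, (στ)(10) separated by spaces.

8 4 9 3 1 6 10 2 7 5

(στ)(x) = σ(τ(x)). Computing each image: σ(τ(1)) = σ(9) = 8, σ(τ(2)) = σ(1) = 4, σ(τ(3)) = σ(3) = 9, σ(τ(4)) = σ(4) = 3, σ(τ(5)) = σ(5) = 1, σ(τ(6)) = σ(2) = 6, σ(τ(7)) = σ(8) = 10, σ(τ(8)) = σ(10) = 2, σ(τ(9)) = σ(6) = 7, σ(τ(10)) = σ(7) = 5.
Hence στ = [8 4 9 3 1 6 10 2 7 5].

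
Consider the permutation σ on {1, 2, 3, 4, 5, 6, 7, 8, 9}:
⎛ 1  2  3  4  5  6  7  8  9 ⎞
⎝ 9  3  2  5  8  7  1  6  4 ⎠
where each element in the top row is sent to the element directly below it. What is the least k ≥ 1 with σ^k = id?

The disjoint-cycle form of σ has cycle lengths 7, 2.
Since disjoint cycles commute, ord(σ) = lcm(7, 2) = 14.

14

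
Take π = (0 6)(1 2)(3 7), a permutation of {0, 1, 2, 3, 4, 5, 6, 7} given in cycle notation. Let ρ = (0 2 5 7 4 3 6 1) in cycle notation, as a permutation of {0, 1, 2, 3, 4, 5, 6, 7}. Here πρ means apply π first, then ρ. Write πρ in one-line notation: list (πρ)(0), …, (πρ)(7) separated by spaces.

Chase each element through π then ρ: 0 → 6 → 1; 1 → 2 → 5; 2 → 1 → 0; 3 → 7 → 4; 4 → 4 → 3; 5 → 5 → 7; 6 → 0 → 2; 7 → 3 → 6.
So πρ in one-line form is 1 5 0 4 3 7 2 6.

1 5 0 4 3 7 2 6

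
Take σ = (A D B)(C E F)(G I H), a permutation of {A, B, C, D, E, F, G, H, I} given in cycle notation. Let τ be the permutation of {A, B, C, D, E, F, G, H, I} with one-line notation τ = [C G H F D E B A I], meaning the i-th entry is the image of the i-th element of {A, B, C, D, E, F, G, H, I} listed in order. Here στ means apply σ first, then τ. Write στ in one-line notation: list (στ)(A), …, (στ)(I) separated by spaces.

(στ)(x) = τ(σ(x)). Computing each image: τ(σ(A)) = τ(D) = F, τ(σ(B)) = τ(A) = C, τ(σ(C)) = τ(E) = D, τ(σ(D)) = τ(B) = G, τ(σ(E)) = τ(F) = E, τ(σ(F)) = τ(C) = H, τ(σ(G)) = τ(I) = I, τ(σ(H)) = τ(G) = B, τ(σ(I)) = τ(H) = A.
Hence στ = [F C D G E H I B A].

F C D G E H I B A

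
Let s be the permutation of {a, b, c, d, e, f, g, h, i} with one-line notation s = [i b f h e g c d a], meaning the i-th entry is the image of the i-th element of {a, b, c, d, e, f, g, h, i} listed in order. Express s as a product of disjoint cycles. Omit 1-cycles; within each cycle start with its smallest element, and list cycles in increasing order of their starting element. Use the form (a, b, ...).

(a, i)(c, f, g)(d, h)

Iterating s from a gives a → i → a; that is the 2-cycle (a, i).
Continuing from each remaining unvisited element yields (a, i)(c, f, g)(d, h).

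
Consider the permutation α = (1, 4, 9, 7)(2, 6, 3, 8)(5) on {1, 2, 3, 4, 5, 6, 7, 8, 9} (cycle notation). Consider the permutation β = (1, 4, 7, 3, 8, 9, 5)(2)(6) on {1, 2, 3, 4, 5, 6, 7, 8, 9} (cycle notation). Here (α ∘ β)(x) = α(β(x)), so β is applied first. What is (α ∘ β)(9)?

β(9) = 5, then α(5) = 5; composing gives (α ∘ β)(9) = 5.

5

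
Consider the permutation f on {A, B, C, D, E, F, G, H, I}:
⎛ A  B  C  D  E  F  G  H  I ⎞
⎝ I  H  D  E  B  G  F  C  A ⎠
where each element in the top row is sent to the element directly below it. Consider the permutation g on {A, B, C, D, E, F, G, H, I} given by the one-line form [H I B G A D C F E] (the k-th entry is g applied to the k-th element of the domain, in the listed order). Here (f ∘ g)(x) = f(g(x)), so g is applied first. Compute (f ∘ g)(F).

E

First apply g: g(F) = D, then f(D) = E. Thus (f ∘ g)(F) = E.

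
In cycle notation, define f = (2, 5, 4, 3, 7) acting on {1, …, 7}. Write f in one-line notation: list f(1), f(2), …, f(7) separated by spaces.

Image by image: 1↦1, 2↦5, 3↦7, 4↦3, 5↦4, 6↦6, 7↦2.
Listing these in domain order gives 1 5 7 3 4 6 2.

1 5 7 3 4 6 2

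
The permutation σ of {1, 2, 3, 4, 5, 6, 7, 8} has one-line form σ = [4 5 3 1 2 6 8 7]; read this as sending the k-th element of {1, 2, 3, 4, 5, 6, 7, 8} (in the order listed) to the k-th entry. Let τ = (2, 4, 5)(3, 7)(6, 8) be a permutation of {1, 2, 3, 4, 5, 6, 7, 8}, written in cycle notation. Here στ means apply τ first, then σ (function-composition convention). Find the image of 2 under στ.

τ(2) = 4, then σ(4) = 1; composing gives (στ)(2) = 1.

1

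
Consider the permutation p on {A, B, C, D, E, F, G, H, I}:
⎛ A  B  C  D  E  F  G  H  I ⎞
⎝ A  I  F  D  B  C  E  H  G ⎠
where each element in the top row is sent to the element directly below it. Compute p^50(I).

E

Tracing I → G → … returns to I after 4 steps, so I lies in a 4-cycle (B I G E).
On a 4-cycle, p^4 is the identity, so p^50 = p^2 there (50 ≡ 2 mod 4).
Stepping 2 places around the cycle: I → G → E.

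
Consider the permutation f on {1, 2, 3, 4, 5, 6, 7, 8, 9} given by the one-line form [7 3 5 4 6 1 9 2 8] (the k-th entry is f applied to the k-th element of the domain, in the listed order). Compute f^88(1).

1

Tracing 1 → 7 → … returns to 1 after 8 steps, so 1 lies in an 8-cycle (1 7 9 8 2 3 5 6).
Powers repeat with period 8 on this cycle, and 88 mod 8 = 0, so f^88(1) = f^0(1).
So f^88(1) = 1.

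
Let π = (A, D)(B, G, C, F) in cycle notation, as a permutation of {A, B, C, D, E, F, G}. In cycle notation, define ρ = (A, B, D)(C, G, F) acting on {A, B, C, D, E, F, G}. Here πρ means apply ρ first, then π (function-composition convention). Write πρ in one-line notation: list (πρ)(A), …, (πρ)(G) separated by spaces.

Chase each element through ρ then π: A → B → G; B → D → A; C → G → C; D → A → D; E → E → E; F → C → F; G → F → B.
So πρ in one-line form is G A C D E F B.

G A C D E F B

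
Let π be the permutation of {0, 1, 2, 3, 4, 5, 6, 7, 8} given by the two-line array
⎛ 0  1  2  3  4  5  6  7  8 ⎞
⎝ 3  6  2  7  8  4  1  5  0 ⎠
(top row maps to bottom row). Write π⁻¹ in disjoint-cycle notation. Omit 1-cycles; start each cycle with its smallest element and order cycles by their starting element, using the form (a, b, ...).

First write π in disjoint cycles: (0, 3, 7, 5, 4, 8)(1, 6).
Reversing each cycle (and rotating so the smallest element leads) gives π⁻¹ = (0, 8, 4, 5, 7, 3)(1, 6).

(0, 8, 4, 5, 7, 3)(1, 6)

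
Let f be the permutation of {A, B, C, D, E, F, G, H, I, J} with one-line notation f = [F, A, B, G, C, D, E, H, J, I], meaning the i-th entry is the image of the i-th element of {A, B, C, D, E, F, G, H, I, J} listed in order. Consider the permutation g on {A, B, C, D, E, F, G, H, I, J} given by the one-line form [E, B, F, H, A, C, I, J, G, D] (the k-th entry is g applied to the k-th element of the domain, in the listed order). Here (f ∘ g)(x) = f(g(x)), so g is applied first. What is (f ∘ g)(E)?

g(E) = A, then f(A) = F; composing gives (f ∘ g)(E) = F.

F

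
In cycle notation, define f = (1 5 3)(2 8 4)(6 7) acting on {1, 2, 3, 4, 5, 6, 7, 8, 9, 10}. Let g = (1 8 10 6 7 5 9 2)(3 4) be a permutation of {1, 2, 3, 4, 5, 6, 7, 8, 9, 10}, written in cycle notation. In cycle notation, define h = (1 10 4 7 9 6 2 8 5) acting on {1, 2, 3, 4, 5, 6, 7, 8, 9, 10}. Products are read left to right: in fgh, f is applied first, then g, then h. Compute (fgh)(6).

Apply the permutations in order: f(6) = 7, then g(7) = 5, then h(5) = 1. So (fgh)(6) = 1.

1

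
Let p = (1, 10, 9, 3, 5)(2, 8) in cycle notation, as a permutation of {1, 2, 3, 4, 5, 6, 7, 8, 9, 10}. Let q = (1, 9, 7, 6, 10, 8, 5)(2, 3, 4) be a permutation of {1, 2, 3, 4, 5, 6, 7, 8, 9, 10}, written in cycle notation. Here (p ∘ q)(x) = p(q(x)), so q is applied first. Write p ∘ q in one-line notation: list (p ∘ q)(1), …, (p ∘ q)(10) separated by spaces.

For each element, apply q then p: 1 → 9 → 3; 2 → 3 → 5; 3 → 4 → 4; 4 → 2 → 8; 5 → 1 → 10; 6 → 10 → 9; 7 → 6 → 6; 8 → 5 → 1; 9 → 7 → 7; 10 → 8 → 2.
So p ∘ q in one-line form is 3 5 4 8 10 9 6 1 7 2.

3 5 4 8 10 9 6 1 7 2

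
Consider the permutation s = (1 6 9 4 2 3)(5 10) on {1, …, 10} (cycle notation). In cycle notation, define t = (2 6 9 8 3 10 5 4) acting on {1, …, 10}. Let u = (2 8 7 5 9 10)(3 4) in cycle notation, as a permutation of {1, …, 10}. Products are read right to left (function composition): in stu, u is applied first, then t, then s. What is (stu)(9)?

(stu)(9) = s(t(u(9))). u(9) = 10, then t(10) = 5, then s(5) = 10, so the result is 10.

10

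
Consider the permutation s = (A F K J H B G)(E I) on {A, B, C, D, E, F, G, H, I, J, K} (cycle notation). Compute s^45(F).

F lies in the 7-cycle (A F K J H B G).
On a 7-cycle, s^7 is the identity, so s^45 = s^3 there (45 ≡ 3 mod 7).
Stepping 3 places around the cycle: F → K → J → H.

H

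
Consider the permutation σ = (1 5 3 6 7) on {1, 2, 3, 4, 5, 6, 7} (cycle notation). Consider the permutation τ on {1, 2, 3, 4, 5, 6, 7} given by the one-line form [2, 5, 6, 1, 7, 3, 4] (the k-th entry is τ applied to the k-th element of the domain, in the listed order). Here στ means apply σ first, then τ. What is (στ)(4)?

(στ)(4) = τ(σ(4)). σ(4) = 4, then τ(4) = 1. So (στ)(4) = 1.

1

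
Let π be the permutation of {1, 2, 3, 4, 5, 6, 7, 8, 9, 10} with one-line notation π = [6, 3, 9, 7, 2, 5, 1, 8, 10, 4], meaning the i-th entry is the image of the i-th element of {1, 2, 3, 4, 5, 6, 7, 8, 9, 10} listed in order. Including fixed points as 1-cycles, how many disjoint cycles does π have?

The cycle decomposition is (1 6 5 2 3 9 10 4 7)(8), which has 2 cycles (counting 1-cycles).

2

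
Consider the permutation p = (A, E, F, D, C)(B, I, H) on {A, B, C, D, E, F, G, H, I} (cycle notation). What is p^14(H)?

H lies in the 3-cycle (B, I, H).
On a 3-cycle, p^3 is the identity, so p^14 = p^2 there (14 ≡ 2 mod 3).
Stepping 2 places around the cycle: H → B → I.

I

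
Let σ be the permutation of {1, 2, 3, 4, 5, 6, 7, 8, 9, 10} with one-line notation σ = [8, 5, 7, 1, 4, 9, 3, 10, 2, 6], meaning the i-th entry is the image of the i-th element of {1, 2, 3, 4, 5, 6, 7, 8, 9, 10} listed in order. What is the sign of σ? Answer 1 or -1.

1

In disjoint-cycle form the cycle lengths are 8, 2.
A cycle is odd iff its length is even; σ has 2 even-length cycles, so sgn(σ) = (−1)^2 and σ is even.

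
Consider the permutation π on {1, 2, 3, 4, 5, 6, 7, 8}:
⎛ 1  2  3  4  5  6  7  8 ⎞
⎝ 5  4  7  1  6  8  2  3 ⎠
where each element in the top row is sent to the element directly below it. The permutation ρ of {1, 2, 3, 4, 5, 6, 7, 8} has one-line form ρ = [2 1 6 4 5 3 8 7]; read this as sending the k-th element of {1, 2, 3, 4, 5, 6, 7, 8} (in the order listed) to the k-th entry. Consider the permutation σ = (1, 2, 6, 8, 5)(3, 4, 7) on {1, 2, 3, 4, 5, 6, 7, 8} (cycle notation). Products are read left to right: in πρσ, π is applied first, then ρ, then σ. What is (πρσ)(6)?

Apply the permutations in order: π(6) = 8, then ρ(8) = 7, then σ(7) = 3. So (πρσ)(6) = 3.

3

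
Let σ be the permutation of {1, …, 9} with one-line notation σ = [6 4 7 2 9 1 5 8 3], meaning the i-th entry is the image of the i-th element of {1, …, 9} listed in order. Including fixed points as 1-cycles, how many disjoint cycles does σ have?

The cycle decomposition is (1 6)(2 4)(3 7 5 9)(8), which has 4 cycles (counting 1-cycles).

4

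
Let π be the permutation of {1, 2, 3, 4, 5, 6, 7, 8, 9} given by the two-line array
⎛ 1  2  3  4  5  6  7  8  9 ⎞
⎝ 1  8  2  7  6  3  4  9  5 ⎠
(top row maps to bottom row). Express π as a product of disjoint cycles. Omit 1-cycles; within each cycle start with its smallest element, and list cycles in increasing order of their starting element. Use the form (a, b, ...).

(2, 8, 9, 5, 6, 3)(4, 7)

Start at 2 and follow images: 2 → 8 → 9 → 5 → 6 → 3 → 2, giving the cycle (2, 8, 9, 5, 6, 3).
Continuing from each remaining unvisited element yields (2, 8, 9, 5, 6, 3)(4, 7).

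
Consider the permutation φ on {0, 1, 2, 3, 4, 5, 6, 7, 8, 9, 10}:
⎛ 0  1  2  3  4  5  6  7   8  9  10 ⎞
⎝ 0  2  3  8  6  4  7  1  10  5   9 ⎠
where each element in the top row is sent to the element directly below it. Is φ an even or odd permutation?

In disjoint-cycle form the cycle lengths are 10, 1.
A cycle of length ℓ contributes ℓ−1 transpositions, so φ is a product of 9 transpositions — odd.

odd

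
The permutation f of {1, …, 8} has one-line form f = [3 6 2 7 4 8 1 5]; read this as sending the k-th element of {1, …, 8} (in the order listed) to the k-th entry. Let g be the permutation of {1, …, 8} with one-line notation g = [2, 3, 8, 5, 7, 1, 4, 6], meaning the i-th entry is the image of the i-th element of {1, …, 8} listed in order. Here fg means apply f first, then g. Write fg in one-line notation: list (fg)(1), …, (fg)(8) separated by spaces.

8 1 3 4 5 6 2 7

(fg)(x) = g(f(x)). Computing each image: g(f(1)) = g(3) = 8, g(f(2)) = g(6) = 1, g(f(3)) = g(2) = 3, g(f(4)) = g(7) = 4, g(f(5)) = g(4) = 5, g(f(6)) = g(8) = 6, g(f(7)) = g(1) = 2, g(f(8)) = g(5) = 7.
Hence fg = [8 1 3 4 5 6 2 7].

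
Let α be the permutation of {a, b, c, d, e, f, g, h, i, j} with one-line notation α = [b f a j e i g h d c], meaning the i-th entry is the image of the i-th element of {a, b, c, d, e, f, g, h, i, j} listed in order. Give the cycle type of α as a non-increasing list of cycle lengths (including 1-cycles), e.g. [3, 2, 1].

[7, 1, 1, 1]

The disjoint cycles are (a b f i d j c)(e)(g)(h), with lengths 7, 1, 1, 1 in non-increasing order.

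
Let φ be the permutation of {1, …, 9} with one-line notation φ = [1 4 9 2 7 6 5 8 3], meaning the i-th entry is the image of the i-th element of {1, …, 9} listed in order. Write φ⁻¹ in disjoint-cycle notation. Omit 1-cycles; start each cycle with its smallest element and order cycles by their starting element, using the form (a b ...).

First write φ in disjoint cycles: (2 4)(3 9)(5 7).
Reversing each cycle (and rotating so the smallest element leads) gives φ⁻¹ = (2 4)(3 9)(5 7).

(2 4)(3 9)(5 7)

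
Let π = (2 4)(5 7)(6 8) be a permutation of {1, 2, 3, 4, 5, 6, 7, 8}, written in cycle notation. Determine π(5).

7

Within (5 7), 5 ↦ 7.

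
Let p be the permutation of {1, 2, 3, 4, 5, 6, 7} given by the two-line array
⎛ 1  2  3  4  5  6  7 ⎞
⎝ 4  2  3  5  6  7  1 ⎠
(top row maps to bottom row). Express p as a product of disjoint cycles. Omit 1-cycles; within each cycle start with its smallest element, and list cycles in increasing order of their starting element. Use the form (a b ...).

Start at 1 and follow images: 1 → 4 → 5 → 6 → 7 → 1, giving the cycle (1 4 5 6 7).
Continuing from each remaining unvisited element yields (1 4 5 6 7).

(1 4 5 6 7)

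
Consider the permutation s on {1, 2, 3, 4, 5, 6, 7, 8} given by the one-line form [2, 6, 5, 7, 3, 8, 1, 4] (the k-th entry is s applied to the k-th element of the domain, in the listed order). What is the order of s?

6

The disjoint-cycle form of s has cycle lengths 6, 2.
The order is lcm(6, 2) = 6.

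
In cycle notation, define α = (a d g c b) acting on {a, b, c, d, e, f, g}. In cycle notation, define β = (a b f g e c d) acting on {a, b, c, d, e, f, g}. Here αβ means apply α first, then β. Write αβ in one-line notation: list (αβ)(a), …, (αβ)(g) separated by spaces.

a b f e c g d

(αβ)(x) = β(α(x)). Computing each image: β(α(a)) = β(d) = a, β(α(b)) = β(a) = b, β(α(c)) = β(b) = f, β(α(d)) = β(g) = e, β(α(e)) = β(e) = c, β(α(f)) = β(f) = g, β(α(g)) = β(c) = d.
Hence αβ = [a b f e c g d].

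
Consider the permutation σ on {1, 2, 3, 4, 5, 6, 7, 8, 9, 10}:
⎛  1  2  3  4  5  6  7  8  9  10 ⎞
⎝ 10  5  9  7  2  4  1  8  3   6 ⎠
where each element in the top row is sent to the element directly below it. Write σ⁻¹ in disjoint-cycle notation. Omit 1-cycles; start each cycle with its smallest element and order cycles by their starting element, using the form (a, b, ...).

The cycle decomposition of σ is (1, 10, 6, 4, 7)(2, 5)(3, 9).
Reversing each cycle (and rotating so the smallest element leads) gives σ⁻¹ = (1, 7, 4, 6, 10)(2, 5)(3, 9).

(1, 7, 4, 6, 10)(2, 5)(3, 9)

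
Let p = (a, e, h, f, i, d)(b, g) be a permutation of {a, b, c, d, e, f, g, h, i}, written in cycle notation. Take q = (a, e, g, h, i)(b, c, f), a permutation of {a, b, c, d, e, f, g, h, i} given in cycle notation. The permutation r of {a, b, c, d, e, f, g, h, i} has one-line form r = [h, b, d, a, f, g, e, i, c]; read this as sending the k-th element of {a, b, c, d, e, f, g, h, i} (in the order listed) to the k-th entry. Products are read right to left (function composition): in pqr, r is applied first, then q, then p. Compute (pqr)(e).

g

Apply the permutations in order: r(e) = f, then q(f) = b, then p(b) = g. So (pqr)(e) = g.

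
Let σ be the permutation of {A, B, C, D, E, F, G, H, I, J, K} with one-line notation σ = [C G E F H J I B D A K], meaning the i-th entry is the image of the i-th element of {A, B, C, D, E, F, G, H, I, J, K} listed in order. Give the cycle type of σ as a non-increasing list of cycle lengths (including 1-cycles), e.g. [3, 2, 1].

The disjoint cycles are (A, C, E, H, B, G, I, D, F, J)(K), with lengths 10, 1 in non-increasing order.

[10, 1]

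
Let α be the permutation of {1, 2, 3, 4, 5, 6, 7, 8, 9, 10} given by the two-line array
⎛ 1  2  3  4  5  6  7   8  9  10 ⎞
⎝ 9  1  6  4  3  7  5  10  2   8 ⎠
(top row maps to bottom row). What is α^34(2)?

1

Tracing 2 → 1 → … returns to 2 after 3 steps, so 2 lies in a 3-cycle (1 9 2).
On a 3-cycle, α^3 is the identity, so α^34 = α^1 there (34 ≡ 1 mod 3).
Advancing 1 step from 2: 2 → 1.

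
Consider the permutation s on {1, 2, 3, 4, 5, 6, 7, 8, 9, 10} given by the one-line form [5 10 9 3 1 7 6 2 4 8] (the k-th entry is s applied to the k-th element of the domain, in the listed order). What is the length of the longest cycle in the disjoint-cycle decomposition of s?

Decomposing into disjoint cycles gives (1 5)(2 10 8)(3 9 4)(6 7); the longest has length 3.

3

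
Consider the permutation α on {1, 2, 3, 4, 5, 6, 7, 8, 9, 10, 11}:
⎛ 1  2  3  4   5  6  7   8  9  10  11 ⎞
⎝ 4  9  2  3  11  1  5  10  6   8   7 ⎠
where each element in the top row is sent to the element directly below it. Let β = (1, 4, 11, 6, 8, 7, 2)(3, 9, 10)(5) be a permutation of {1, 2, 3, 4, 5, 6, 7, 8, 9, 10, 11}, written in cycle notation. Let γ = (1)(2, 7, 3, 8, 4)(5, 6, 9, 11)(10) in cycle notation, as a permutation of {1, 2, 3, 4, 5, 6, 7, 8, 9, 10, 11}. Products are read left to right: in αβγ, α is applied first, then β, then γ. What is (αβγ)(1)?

Apply the permutations in order: α(1) = 4, then β(4) = 11, then γ(11) = 5. So (αβγ)(1) = 5.

5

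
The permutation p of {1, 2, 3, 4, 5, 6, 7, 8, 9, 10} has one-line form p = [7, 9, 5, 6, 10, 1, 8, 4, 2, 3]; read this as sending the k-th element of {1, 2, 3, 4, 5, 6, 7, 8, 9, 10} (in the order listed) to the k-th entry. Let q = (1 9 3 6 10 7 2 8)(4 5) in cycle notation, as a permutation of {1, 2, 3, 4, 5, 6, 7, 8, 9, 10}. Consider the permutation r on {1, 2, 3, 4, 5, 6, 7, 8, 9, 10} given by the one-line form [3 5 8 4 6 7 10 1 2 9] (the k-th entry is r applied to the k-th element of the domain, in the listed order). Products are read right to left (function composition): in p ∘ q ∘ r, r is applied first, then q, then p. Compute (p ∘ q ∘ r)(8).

(p ∘ q ∘ r)(8) = p(q(r(8))). r(8) = 1, then q(1) = 9, then p(9) = 2, so the result is 2.

2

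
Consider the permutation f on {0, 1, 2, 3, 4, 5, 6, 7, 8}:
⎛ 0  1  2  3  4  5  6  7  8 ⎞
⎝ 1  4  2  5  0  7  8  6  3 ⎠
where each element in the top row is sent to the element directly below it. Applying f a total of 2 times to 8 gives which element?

Tracing 8 → 3 → … returns to 8 after 5 steps, so 8 lies in a 5-cycle (3 5 7 6 8).
Advancing 2 steps from 8: 8 → 3 → 5.

5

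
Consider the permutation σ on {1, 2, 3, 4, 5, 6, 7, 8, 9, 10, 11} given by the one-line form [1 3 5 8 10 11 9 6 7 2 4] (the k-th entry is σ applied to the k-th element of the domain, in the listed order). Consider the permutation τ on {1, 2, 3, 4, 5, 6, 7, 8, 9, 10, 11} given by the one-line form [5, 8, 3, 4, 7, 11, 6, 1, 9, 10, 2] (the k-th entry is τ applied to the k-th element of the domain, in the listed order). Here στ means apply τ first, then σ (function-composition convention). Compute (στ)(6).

4

(στ)(6) = σ(τ(6)). τ(6) = 11, then σ(11) = 4. So (στ)(6) = 4.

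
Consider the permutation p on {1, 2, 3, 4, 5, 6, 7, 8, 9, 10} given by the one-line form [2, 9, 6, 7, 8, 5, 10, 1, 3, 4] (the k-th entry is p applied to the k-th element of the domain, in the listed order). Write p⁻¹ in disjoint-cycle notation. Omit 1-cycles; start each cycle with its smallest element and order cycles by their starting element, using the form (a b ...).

(1 8 5 6 3 9 2)(4 10 7)

The cycle decomposition of p is (1 2 9 3 6 5 8)(4 7 10).
The inverse reverses every cycle; in canonical form, p⁻¹ = (1 8 5 6 3 9 2)(4 10 7).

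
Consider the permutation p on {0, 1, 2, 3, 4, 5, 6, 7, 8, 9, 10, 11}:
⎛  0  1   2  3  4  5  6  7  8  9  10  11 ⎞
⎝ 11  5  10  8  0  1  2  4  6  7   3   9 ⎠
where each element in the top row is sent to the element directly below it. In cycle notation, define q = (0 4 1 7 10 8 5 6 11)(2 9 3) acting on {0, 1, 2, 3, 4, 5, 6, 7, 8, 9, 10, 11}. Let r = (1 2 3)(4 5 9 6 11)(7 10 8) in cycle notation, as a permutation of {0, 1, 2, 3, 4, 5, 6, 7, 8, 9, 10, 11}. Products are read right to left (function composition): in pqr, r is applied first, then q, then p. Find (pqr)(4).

(pqr)(4) = p(q(r(4))). r(4) = 5, then q(5) = 6, then p(6) = 2, so the result is 2.

2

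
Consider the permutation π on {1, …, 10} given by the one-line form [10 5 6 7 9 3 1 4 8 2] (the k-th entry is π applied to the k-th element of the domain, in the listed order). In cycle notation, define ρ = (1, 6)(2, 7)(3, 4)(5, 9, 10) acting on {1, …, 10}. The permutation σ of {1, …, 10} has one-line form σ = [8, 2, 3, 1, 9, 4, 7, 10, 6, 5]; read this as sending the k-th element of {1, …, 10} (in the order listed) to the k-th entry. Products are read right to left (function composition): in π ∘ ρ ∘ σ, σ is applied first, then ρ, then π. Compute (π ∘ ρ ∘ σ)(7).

(π ∘ ρ ∘ σ)(7) = π(ρ(σ(7))). σ(7) = 7, then ρ(7) = 2, then π(2) = 5, so the result is 5.

5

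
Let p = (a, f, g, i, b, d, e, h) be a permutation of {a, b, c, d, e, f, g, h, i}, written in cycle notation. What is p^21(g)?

g lies in the 8-cycle (a, f, g, i, b, d, e, h).
Since the cycle has length 8, p^21 acts on it the same as p^5 (21 mod 8 = 5).
Advancing 5 steps from g: g → i → b → d → e → h.

h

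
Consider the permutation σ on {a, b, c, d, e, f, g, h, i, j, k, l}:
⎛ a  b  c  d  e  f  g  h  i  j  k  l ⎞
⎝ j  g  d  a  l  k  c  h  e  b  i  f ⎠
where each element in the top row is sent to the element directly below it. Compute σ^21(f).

Tracing f → k → … returns to f after 5 steps, so f lies in a 5-cycle (e l f k i).
Since the cycle has length 5, σ^21 acts on it the same as σ^1 (21 mod 5 = 1).
Stepping 1 place around the cycle: f → k.

k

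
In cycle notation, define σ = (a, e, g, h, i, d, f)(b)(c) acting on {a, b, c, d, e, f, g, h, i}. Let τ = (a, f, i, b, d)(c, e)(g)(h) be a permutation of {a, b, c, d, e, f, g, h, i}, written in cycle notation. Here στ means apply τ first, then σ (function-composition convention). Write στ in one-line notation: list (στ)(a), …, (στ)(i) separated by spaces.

Chase each element through τ then σ: a → f → a; b → d → f; c → e → g; d → a → e; e → c → c; f → i → d; g → g → h; h → h → i; i → b → b.
So στ in one-line form is a f g e c d h i b.

a f g e c d h i b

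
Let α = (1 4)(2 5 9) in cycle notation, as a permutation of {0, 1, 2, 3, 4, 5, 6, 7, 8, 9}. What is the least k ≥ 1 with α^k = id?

6

The disjoint cycles have lengths 3, 2, 1, 1, 1, 1, 1.
The order is lcm(3, 2) = 6.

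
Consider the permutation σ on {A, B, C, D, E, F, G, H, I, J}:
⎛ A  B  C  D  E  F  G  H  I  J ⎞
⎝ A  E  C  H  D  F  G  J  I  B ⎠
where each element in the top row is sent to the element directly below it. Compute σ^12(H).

B

Tracing H → J → … returns to H after 5 steps, so H lies in a 5-cycle (B, E, D, H, J).
Since the cycle has length 5, σ^12 acts on it the same as σ^2 (12 mod 5 = 2).
Advancing 2 steps from H: H → J → B.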